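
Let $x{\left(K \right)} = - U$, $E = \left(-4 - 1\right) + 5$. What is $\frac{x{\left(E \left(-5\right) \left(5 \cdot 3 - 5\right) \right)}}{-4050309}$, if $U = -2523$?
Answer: $- \frac{841}{1350103} \approx -0.00062292$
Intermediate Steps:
$E = 0$ ($E = -5 + 5 = 0$)
$x{\left(K \right)} = 2523$ ($x{\left(K \right)} = \left(-1\right) \left(-2523\right) = 2523$)
$\frac{x{\left(E \left(-5\right) \left(5 \cdot 3 - 5\right) \right)}}{-4050309} = \frac{2523}{-4050309} = 2523 \left(- \frac{1}{4050309}\right) = - \frac{841}{1350103}$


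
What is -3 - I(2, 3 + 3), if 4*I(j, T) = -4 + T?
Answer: -7/2 ≈ -3.5000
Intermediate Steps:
I(j, T) = -1 + T/4 (I(j, T) = (-4 + T)/4 = -1 + T/4)
-3 - I(2, 3 + 3) = -3 - (-1 + (3 + 3)/4) = -3 - (-1 + (¼)*6) = -3 - (-1 + 3/2) = -3 - 1*½ = -3 - ½ = -7/2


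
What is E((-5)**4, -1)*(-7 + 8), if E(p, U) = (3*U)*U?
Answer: 3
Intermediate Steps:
E(p, U) = 3*U**2
E((-5)**4, -1)*(-7 + 8) = (3*(-1)**2)*(-7 + 8) = (3*1)*1 = 3*1 = 3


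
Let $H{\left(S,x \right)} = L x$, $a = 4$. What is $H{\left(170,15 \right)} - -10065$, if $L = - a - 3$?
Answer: $9960$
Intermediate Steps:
$L = -7$ ($L = \left(-1\right) 4 - 3 = -4 - 3 = -7$)
$H{\left(S,x \right)} = - 7 x$
$H{\left(170,15 \right)} - -10065 = \left(-7\right) 15 - -10065 = -105 + 10065 = 9960$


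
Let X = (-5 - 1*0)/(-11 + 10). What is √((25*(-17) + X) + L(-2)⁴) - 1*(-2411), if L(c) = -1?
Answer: 2411 + I*√419 ≈ 2411.0 + 20.469*I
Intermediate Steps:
X = 5 (X = (-5 + 0)/(-1) = -5*(-1) = 5)
√((25*(-17) + X) + L(-2)⁴) - 1*(-2411) = √((25*(-17) + 5) + (-1)⁴) - 1*(-2411) = √((-425 + 5) + 1) + 2411 = √(-420 + 1) + 2411 = √(-419) + 2411 = I*√419 + 2411 = 2411 + I*√419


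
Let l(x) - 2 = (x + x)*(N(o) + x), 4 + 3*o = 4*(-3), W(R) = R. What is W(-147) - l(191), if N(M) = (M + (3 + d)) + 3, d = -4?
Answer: -215513/3 ≈ -71838.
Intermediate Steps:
o = -16/3 (o = -4/3 + (4*(-3))/3 = -4/3 + (1/3)*(-12) = -4/3 - 4 = -16/3 ≈ -5.3333)
N(M) = 2 + M (N(M) = (M + (3 - 4)) + 3 = (M - 1) + 3 = (-1 + M) + 3 = 2 + M)
l(x) = 2 + 2*x*(-10/3 + x) (l(x) = 2 + (x + x)*((2 - 16/3) + x) = 2 + (2*x)*(-10/3 + x) = 2 + 2*x*(-10/3 + x))
W(-147) - l(191) = -147 - (2 + 2*191**2 - 20/3*191) = -147 - (2 + 2*36481 - 3820/3) = -147 - (2 + 72962 - 3820/3) = -147 - 1*215072/3 = -147 - 215072/3 = -215513/3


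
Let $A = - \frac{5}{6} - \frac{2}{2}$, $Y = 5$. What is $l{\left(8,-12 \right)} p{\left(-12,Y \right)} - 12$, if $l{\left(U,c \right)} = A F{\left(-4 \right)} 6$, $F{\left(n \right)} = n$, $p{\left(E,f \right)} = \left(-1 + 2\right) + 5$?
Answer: $252$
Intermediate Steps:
$p{\left(E,f \right)} = 6$ ($p{\left(E,f \right)} = 1 + 5 = 6$)
$A = - \frac{11}{6}$ ($A = \left(-5\right) \frac{1}{6} - 1 = - \frac{5}{6} - 1 = - \frac{11}{6} \approx -1.8333$)
$l{\left(U,c \right)} = 44$ ($l{\left(U,c \right)} = \left(- \frac{11}{6}\right) \left(-4\right) 6 = \frac{22}{3} \cdot 6 = 44$)
$l{\left(8,-12 \right)} p{\left(-12,Y \right)} - 12 = 44 \cdot 6 - 12 = 264 - 12 = 252$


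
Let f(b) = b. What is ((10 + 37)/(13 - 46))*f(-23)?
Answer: 1081/33 ≈ 32.758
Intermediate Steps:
((10 + 37)/(13 - 46))*f(-23) = ((10 + 37)/(13 - 46))*(-23) = (47/(-33))*(-23) = (47*(-1/33))*(-23) = -47/33*(-23) = 1081/33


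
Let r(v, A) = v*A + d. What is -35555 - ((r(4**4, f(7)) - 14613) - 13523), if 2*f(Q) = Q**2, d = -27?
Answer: -13664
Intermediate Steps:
f(Q) = Q**2/2
r(v, A) = -27 + A*v (r(v, A) = v*A - 27 = A*v - 27 = -27 + A*v)
-35555 - ((r(4**4, f(7)) - 14613) - 13523) = -35555 - (((-27 + ((1/2)*7**2)*4**4) - 14613) - 13523) = -35555 - (((-27 + ((1/2)*49)*256) - 14613) - 13523) = -35555 - (((-27 + (49/2)*256) - 14613) - 13523) = -35555 - (((-27 + 6272) - 14613) - 13523) = -35555 - ((6245 - 14613) - 13523) = -35555 - (-8368 - 13523) = -35555 - 1*(-21891) = -35555 + 21891 = -13664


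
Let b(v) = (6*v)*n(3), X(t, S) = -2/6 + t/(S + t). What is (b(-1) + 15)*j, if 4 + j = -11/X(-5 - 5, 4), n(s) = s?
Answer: 147/4 ≈ 36.750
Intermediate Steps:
X(t, S) = -⅓ + t/(S + t) (X(t, S) = -2*⅙ + t/(S + t) = -⅓ + t/(S + t))
b(v) = 18*v (b(v) = (6*v)*3 = 18*v)
j = -49/4 (j = -4 - 11*3*(4 + (-5 - 5))/(-1*4 + 2*(-5 - 5)) = -4 - 11*3*(4 - 10)/(-4 + 2*(-10)) = -4 - 11*(-18/(-4 - 20)) = -4 - 11/((⅓)*(-⅙)*(-24)) = -4 - 11/4/3 = -4 - 11*¾ = -4 - 33/4 = -49/4 ≈ -12.250)
(b(-1) + 15)*j = (18*(-1) + 15)*(-49/4) = (-18 + 15)*(-49/4) = -3*(-49/4) = 147/4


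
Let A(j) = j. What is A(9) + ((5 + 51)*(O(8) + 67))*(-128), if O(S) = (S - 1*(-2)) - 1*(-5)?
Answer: -587767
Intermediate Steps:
O(S) = 7 + S (O(S) = (S + 2) + 5 = (2 + S) + 5 = 7 + S)
A(9) + ((5 + 51)*(O(8) + 67))*(-128) = 9 + ((5 + 51)*((7 + 8) + 67))*(-128) = 9 + (56*(15 + 67))*(-128) = 9 + (56*82)*(-128) = 9 + 4592*(-128) = 9 - 587776 = -587767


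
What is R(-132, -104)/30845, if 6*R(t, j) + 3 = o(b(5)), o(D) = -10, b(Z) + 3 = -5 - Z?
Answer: -13/185070 ≈ -7.0244e-5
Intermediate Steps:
b(Z) = -8 - Z (b(Z) = -3 + (-5 - Z) = -8 - Z)
R(t, j) = -13/6 (R(t, j) = -½ + (⅙)*(-10) = -½ - 5/3 = -13/6)
R(-132, -104)/30845 = -13/6/30845 = -13/6*1/30845 = -13/185070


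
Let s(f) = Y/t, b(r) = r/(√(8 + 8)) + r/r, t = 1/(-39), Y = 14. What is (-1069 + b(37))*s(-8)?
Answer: 1156155/2 ≈ 5.7808e+5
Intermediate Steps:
t = -1/39 ≈ -0.025641
b(r) = 1 + r/4 (b(r) = r/(√16) + 1 = r/4 + 1 = 1 + r/4)
s(f) = -546 (s(f) = 14/(-1/39) = 14*(-39) = -546)
(-1069 + b(37))*s(-8) = (-1069 + (1 + (¼)*37))*(-546) = (-1069 + (1 + 37/4))*(-546) = (-1069 + 41/4)*(-546) = -4235/4*(-546) = 1156155/2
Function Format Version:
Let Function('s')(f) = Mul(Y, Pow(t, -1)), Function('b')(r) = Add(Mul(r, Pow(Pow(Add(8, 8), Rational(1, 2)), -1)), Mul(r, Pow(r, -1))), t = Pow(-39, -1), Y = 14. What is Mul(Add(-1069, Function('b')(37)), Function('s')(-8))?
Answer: Rational(1156155, 2) ≈ 5.7808e+5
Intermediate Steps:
t = Rational(-1, 39) ≈ -0.025641
Function('b')(r) = Add(1, Mul(Rational(1, 4), r)) (Function('b')(r) = Add(Mul(r, Pow(Pow(16, Rational(1, 2)), -1)), 1) = Add(Mul(r, Pow(4, -1)), 1) = Add(Mul(r, Rational(1, 4)), 1) = Add(Mul(Rational(1, 4), r), 1) = Add(1, Mul(Rational(1, 4), r)))
Function('s')(f) = -546 (Function('s')(f) = Mul(14, Pow(Rational(-1, 39), -1)) = Mul(14, -39) = -546)
Mul(Add(-1069, Function('b')(37)), Function('s')(-8)) = Mul(Add(-1069, Add(1, Mul(Rational(1, 4), 37))), -546) = Mul(Add(-1069, Add(1, Rational(37, 4))), -546) = Mul(Add(-1069, Rational(41, 4)), -546) = Mul(Rational(-4235, 4), -546) = Rational(1156155, 2)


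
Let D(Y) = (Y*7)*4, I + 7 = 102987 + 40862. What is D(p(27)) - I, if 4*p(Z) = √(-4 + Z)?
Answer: -143842 + 7*√23 ≈ -1.4381e+5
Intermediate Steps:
I = 143842 (I = -7 + (102987 + 40862) = -7 + 143849 = 143842)
p(Z) = √(-4 + Z)/4
D(Y) = 28*Y (D(Y) = (7*Y)*4 = 28*Y)
D(p(27)) - I = 28*(√(-4 + 27)/4) - 1*143842 = 28*(√23/4) - 143842 = 7*√23 - 143842 = -143842 + 7*√23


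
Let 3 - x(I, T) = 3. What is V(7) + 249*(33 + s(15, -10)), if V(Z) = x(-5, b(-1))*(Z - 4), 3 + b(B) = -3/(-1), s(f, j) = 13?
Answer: 11454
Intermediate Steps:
b(B) = 0 (b(B) = -3 - 3/(-1) = -3 - 3*(-1) = -3 + 3 = 0)
x(I, T) = 0 (x(I, T) = 3 - 1*3 = 3 - 3 = 0)
V(Z) = 0 (V(Z) = 0*(Z - 4) = 0*(-4 + Z) = 0)
V(7) + 249*(33 + s(15, -10)) = 0 + 249*(33 + 13) = 0 + 249*46 = 0 + 11454 = 11454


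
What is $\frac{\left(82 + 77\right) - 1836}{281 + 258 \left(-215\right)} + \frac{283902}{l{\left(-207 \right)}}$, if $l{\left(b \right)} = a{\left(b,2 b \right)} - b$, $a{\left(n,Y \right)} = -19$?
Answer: $\frac{7834291377}{5187766} \approx 1510.1$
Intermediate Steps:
$l{\left(b \right)} = -19 - b$
$\frac{\left(82 + 77\right) - 1836}{281 + 258 \left(-215\right)} + \frac{283902}{l{\left(-207 \right)}} = \frac{\left(82 + 77\right) - 1836}{281 + 258 \left(-215\right)} + \frac{283902}{-19 - -207} = \frac{159 - 1836}{281 - 55470} + \frac{283902}{-19 + 207} = - \frac{1677}{-55189} + \frac{283902}{188} = \left(-1677\right) \left(- \frac{1}{55189}\right) + 283902 \cdot \frac{1}{188} = \frac{1677}{55189} + \frac{141951}{94} = \frac{7834291377}{5187766}$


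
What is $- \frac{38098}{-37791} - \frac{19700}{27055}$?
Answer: $\frac{57251738}{204487101} \approx 0.27998$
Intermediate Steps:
$- \frac{38098}{-37791} - \frac{19700}{27055} = \left(-38098\right) \left(- \frac{1}{37791}\right) - \frac{3940}{5411} = \frac{38098}{37791} - \frac{3940}{5411} = \frac{57251738}{204487101}$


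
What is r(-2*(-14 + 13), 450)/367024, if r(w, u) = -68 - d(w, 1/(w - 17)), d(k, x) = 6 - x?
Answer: -1111/5505360 ≈ -0.00020180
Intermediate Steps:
r(w, u) = -74 + 1/(-17 + w) (r(w, u) = -68 - (6 - 1/(w - 17)) = -68 - (6 - 1/(-17 + w)) = -68 + (-6 + 1/(-17 + w)) = -74 + 1/(-17 + w))
r(-2*(-14 + 13), 450)/367024 = ((1259 - (-148)*(-14 + 13))/(-17 - 2*(-14 + 13)))/367024 = ((1259 - (-148)*(-1))/(-17 - 2*(-1)))*(1/367024) = ((1259 - 74*2)/(-17 + 2))*(1/367024) = ((1259 - 148)/(-15))*(1/367024) = -1/15*1111*(1/367024) = -1111/15*1/367024 = -1111/5505360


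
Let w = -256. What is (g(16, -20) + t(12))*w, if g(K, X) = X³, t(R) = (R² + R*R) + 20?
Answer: 1969152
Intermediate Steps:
t(R) = 20 + 2*R² (t(R) = (R² + R²) + 20 = 2*R² + 20 = 20 + 2*R²)
(g(16, -20) + t(12))*w = ((-20)³ + (20 + 2*12²))*(-256) = (-8000 + (20 + 2*144))*(-256) = (-8000 + (20 + 288))*(-256) = (-8000 + 308)*(-256) = -7692*(-256) = 1969152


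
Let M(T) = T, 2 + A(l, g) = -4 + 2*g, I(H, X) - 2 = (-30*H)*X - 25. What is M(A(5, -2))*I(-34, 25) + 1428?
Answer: -253342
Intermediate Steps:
I(H, X) = -23 - 30*H*X (I(H, X) = 2 + ((-30*H)*X - 25) = 2 + (-30*H*X - 25) = 2 + (-25 - 30*H*X) = -23 - 30*H*X)
A(l, g) = -6 + 2*g (A(l, g) = -2 + (-4 + 2*g) = -6 + 2*g)
M(A(5, -2))*I(-34, 25) + 1428 = (-6 + 2*(-2))*(-23 - 30*(-34)*25) + 1428 = (-6 - 4)*(-23 + 25500) + 1428 = -10*25477 + 1428 = -254770 + 1428 = -253342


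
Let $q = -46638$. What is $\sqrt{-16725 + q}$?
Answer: $i \sqrt{63363} \approx 251.72 i$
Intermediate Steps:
$\sqrt{-16725 + q} = \sqrt{-16725 - 46638} = \sqrt{-63363} = i \sqrt{63363}$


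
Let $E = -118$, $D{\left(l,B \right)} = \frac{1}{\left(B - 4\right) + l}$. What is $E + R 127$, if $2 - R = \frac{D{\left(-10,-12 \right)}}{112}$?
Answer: $\frac{396159}{2912} \approx 136.04$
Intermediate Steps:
$D{\left(l,B \right)} = \frac{1}{-4 + B + l}$ ($D{\left(l,B \right)} = \frac{1}{\left(-4 + B\right) + l} = \frac{1}{-4 + B + l}$)
$R = \frac{5825}{2912}$ ($R = 2 - \frac{1}{\left(-4 - 12 - 10\right) 112} = 2 - \frac{1}{-26} \cdot \frac{1}{112} = 2 - \left(- \frac{1}{26}\right) \frac{1}{112} = 2 - - \frac{1}{2912} = 2 + \frac{1}{2912} = \frac{5825}{2912} \approx 2.0003$)
$E + R 127 = -118 + \frac{5825}{2912} \cdot 127 = -118 + \frac{739775}{2912} = \frac{396159}{2912}$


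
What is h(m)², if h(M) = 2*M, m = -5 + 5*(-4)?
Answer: 2500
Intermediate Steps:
m = -25 (m = -5 - 20 = -25)
h(m)² = (2*(-25))² = (-50)² = 2500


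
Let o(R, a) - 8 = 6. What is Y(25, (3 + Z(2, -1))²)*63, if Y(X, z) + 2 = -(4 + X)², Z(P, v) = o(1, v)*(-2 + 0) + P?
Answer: -53109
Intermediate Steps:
o(R, a) = 14 (o(R, a) = 8 + 6 = 14)
Z(P, v) = -28 + P (Z(P, v) = 14*(-2 + 0) + P = 14*(-2) + P = -28 + P)
Y(X, z) = -2 - (4 + X)²
Y(25, (3 + Z(2, -1))²)*63 = (-2 - (4 + 25)²)*63 = (-2 - 1*29²)*63 = (-2 - 1*841)*63 = (-2 - 841)*63 = -843*63 = -53109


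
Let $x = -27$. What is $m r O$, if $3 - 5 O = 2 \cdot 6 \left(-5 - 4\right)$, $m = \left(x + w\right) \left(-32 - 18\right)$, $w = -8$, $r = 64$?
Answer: $2486400$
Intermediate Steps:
$m = 1750$ ($m = \left(-27 - 8\right) \left(-32 - 18\right) = \left(-35\right) \left(-50\right) = 1750$)
$O = \frac{111}{5}$ ($O = \frac{3}{5} - \frac{2 \cdot 6 \left(-5 - 4\right)}{5} = \frac{3}{5} - \frac{2 \cdot 6 \left(-9\right)}{5} = \frac{3}{5} - \frac{2 \left(-54\right)}{5} = \frac{3}{5} - - \frac{108}{5} = \frac{3}{5} + \frac{108}{5} = \frac{111}{5} \approx 22.2$)
$m r O = 1750 \cdot 64 \cdot \frac{111}{5} = 112000 \cdot \frac{111}{5} = 2486400$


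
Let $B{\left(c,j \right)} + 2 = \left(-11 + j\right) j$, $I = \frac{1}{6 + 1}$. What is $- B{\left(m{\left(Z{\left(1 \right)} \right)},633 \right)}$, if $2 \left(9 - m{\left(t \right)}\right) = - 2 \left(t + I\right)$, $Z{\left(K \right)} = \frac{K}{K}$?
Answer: $-393724$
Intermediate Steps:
$I = \frac{1}{7} \approx 0.14286$
$Z{\left(K \right)} = 1$
$m{\left(t \right)} = \frac{64}{7} + t$ ($m{\left(t \right)} = 9 - \frac{\left(-2\right) \left(t + \frac{1}{7}\right)}{2} = 9 - \frac{\left(-2\right) \left(\frac{1}{7} + t\right)}{2} = 9 - \frac{- \frac{2}{7} - 2 t}{2} = 9 + \left(\frac{1}{7} + t\right) = \frac{64}{7} + t$)
$B{\left(c,j \right)} = -2 + j \left(-11 + j\right)$ ($B{\left(c,j \right)} = -2 + \left(-11 + j\right) j = -2 + j \left(-11 + j\right)$)
$- B{\left(m{\left(Z{\left(1 \right)} \right)},633 \right)} = - (-2 + 633^{2} - 6963) = - (-2 + 400689 - 6963) = \left(-1\right) 393724 = -393724$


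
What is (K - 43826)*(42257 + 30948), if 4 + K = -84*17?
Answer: -3313111890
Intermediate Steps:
K = -1432 (K = -4 - 84*17 = -4 - 1428 = -1432)
(K - 43826)*(42257 + 30948) = (-1432 - 43826)*(42257 + 30948) = -45258*73205 = -3313111890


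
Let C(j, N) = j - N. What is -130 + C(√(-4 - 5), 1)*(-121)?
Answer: -9 - 363*I ≈ -9.0 - 363.0*I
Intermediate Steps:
-130 + C(√(-4 - 5), 1)*(-121) = -130 + (√(-4 - 5) - 1*1)*(-121) = -130 + (√(-9) - 1)*(-121) = -130 + (3*I - 1)*(-121) = -130 + (-1 + 3*I)*(-121) = -130 + (121 - 363*I) = -9 - 363*I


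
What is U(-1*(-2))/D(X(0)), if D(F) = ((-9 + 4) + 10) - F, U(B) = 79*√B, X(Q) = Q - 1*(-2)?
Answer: 79*√2/3 ≈ 37.241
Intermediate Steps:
X(Q) = 2 + Q (X(Q) = Q + 2 = 2 + Q)
D(F) = 5 - F (D(F) = (-5 + 10) - F = 5 - F)
U(-1*(-2))/D(X(0)) = (79*√(-1*(-2)))/(5 - (2 + 0)) = (79*√2)/(5 - 1*2) = (79*√2)/(5 - 2) = (79*√2)/3 = (79*√2)*(⅓) = 79*√2/3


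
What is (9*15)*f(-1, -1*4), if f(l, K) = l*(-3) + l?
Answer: 270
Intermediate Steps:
f(l, K) = -2*l (f(l, K) = -3*l + l = -2*l)
(9*15)*f(-1, -1*4) = (9*15)*(-2*(-1)) = 135*2 = 270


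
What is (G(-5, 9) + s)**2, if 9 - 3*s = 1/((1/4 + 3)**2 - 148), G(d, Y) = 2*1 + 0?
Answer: 1089066001/43520409 ≈ 25.024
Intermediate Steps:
G(d, Y) = 2 (G(d, Y) = 2 + 0 = 2)
s = 19807/6597 (s = 3 - 1/(3*((1/4 + 3)**2 - 148)) = 3 - 1/(3*((13/4)**2 - 148)) = 3 - 1/(3*(169/16 - 148)) = 3 - 1/(3*(-2199/16)) = 3 - 1/3*(-16/2199) = 3 + 16/6597 = 19807/6597 ≈ 3.0024)
(G(-5, 9) + s)**2 = (2 + 19807/6597)**2 = (33001/6597)**2 = 1089066001/43520409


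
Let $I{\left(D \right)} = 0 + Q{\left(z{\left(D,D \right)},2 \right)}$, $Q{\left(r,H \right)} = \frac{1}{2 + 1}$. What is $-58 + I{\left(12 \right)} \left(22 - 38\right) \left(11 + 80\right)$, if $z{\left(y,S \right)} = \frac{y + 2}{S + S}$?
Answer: $- \frac{1630}{3} \approx -543.33$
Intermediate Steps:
$z{\left(y,S \right)} = \frac{2 + y}{2 S}$
$Q{\left(r,H \right)} = \frac{1}{3}$
$I{\left(D \right)} = \frac{1}{3}$ ($I{\left(D \right)} = 0 + \frac{1}{3} = \frac{1}{3}$)
$-58 + I{\left(12 \right)} \left(22 - 38\right) \left(11 + 80\right) = -58 + \frac{\left(22 - 38\right) \left(11 + 80\right)}{3} = -58 + \frac{\left(-16\right) 91}{3} = -58 + \frac{1}{3} \left(-1456\right) = -58 - \frac{1456}{3} = - \frac{1630}{3}$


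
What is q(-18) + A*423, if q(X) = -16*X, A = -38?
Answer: -15786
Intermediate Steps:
q(-18) + A*423 = -16*(-18) - 38*423 = 288 - 16074 = -15786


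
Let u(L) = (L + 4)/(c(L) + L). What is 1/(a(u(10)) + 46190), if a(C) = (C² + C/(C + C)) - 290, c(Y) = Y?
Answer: 100/4590099 ≈ 2.1786e-5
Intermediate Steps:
u(L) = (4 + L)/(2*L) (u(L) = (L + 4)/(L + L) = (4 + L)/((2*L)) = (4 + L)*(1/(2*L)) = (4 + L)/(2*L))
a(C) = -579/2 + C² (a(C) = (C² + C/((2*C))) - 290 = (C² + (1/(2*C))*C) - 290 = (C² + ½) - 290 = (½ + C²) - 290 = -579/2 + C²)
1/(a(u(10)) + 46190) = 1/((-579/2 + ((½)*(4 + 10)/10)²) + 46190) = 1/((-579/2 + ((½)*(⅒)*14)²) + 46190) = 1/((-579/2 + (7/10)²) + 46190) = 1/((-579/2 + 49/100) + 46190) = 1/(-28901/100 + 46190) = 1/(4590099/100) = 100/4590099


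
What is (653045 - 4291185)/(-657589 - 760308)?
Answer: 3638140/1417897 ≈ 2.5659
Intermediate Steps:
(653045 - 4291185)/(-657589 - 760308) = -3638140/(-1417897) = -3638140*(-1/1417897) = 3638140/1417897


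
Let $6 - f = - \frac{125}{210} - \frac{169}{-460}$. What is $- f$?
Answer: $- \frac{60161}{9660} \approx -6.2278$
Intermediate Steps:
$f = \frac{60161}{9660}$ ($f = 6 - \left(- \frac{125}{210} - \frac{169}{-460}\right) = 6 - \left(\left(-125\right) \frac{1}{210} - - \frac{169}{460}\right) = 6 - \left(- \frac{25}{42} + \frac{169}{460}\right) = 6 - - \frac{2201}{9660} = 6 + \frac{2201}{9660} = \frac{60161}{9660} \approx 6.2278$)
$- f = \left(-1\right) \frac{60161}{9660} = - \frac{60161}{9660}$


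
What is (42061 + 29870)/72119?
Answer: 71931/72119 ≈ 0.99739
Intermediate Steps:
(42061 + 29870)/72119 = 71931*(1/72119) = 71931/72119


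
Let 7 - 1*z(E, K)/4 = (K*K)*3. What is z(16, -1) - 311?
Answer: -295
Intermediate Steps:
z(E, K) = 28 - 12*K**2 (z(E, K) = 28 - 4*K*K*3 = 28 - 4*K**2*3 = 28 - 12*K**2)
z(16, -1) - 311 = (28 - 12*(-1)**2) - 311 = (28 - 12*1) - 311 = (28 - 12) - 311 = 16 - 311 = -295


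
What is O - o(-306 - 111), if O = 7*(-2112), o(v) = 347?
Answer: -15131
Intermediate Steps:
O = -14784
O - o(-306 - 111) = -14784 - 1*347 = -14784 - 347 = -15131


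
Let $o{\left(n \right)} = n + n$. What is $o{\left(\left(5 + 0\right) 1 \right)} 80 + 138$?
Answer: $938$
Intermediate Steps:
$o{\left(n \right)} = 2 n$
$o{\left(\left(5 + 0\right) 1 \right)} 80 + 138 = 2 \left(5 + 0\right) 1 \cdot 80 + 138 = 2 \cdot 5 \cdot 1 \cdot 80 + 138 = 2 \cdot 5 \cdot 80 + 138 = 10 \cdot 80 + 138 = 800 + 138 = 938$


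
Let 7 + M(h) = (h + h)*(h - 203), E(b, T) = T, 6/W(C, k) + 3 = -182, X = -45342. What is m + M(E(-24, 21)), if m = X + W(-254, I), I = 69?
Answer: -9803711/185 ≈ -52993.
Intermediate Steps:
W(C, k) = -6/185 (W(C, k) = 6/(-3 - 182) = 6/(-185) = 6*(-1/185) = -6/185)
m = -8388276/185 (m = -45342 - 6/185 = -8388276/185 ≈ -45342.)
M(h) = -7 + 2*h*(-203 + h) (M(h) = -7 + (h + h)*(h - 203) = -7 + (2*h)*(-203 + h) = -7 + 2*h*(-203 + h))
m + M(E(-24, 21)) = -8388276/185 + (-7 - 406*21 + 2*21**2) = -8388276/185 + (-7 - 8526 + 2*441) = -8388276/185 + (-7 - 8526 + 882) = -8388276/185 - 7651 = -9803711/185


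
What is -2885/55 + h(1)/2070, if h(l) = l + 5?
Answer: -199054/3795 ≈ -52.452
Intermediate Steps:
h(l) = 5 + l
-2885/55 + h(1)/2070 = -2885/55 + (5 + 1)/2070 = -2885*1/55 + 6*(1/2070) = -577/11 + 1/345 = -199054/3795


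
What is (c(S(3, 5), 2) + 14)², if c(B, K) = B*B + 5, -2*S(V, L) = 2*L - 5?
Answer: 10201/16 ≈ 637.56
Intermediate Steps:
S(V, L) = 5/2 - L (S(V, L) = -(2*L - 5)/2 = -(-5 + 2*L)/2 = 5/2 - L)
c(B, K) = 5 + B² (c(B, K) = B² + 5 = 5 + B²)
(c(S(3, 5), 2) + 14)² = ((5 + (5/2 - 1*5)²) + 14)² = ((5 + (5/2 - 5)²) + 14)² = ((5 + (-5/2)²) + 14)² = ((5 + 25/4) + 14)² = (45/4 + 14)² = (101/4)² = 10201/16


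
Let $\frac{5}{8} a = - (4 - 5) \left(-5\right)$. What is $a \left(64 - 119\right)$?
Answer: $440$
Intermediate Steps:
$a = -8$ ($a = \frac{8 - (4 - 5) \left(-5\right)}{5} = \frac{8 \left(-1\right) \left(-1\right) \left(-5\right)}{5} = \frac{8 \cdot 1 \left(-5\right)}{5} = \frac{8}{5} \left(-5\right) = -8$)
$a \left(64 - 119\right) = - 8 \left(64 - 119\right) = \left(-8\right) \left(-55\right) = 440$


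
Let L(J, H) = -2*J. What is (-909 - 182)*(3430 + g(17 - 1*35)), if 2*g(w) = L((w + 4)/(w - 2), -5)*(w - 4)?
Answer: -18794657/5 ≈ -3.7589e+6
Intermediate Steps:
g(w) = -(-4 + w)*(4 + w)/(-2 + w) (g(w) = ((-2*(w + 4)/(w - 2))*(w - 4))/2 = ((-2*(4 + w)/(-2 + w))*(-4 + w))/2 = (-2*(-4 + w)*(4 + w)/(-2 + w))/2 = -(-4 + w)*(4 + w)/(-2 + w))
(-909 - 182)*(3430 + g(17 - 1*35)) = (-909 - 182)*(3430 + (16 - (17 - 1*35)**2)/(-2 + (17 - 1*35))) = -1091*(3430 + (16 - (17 - 35)**2)/(-2 + (17 - 35))) = -1091*(3430 + (16 - 1*(-18)**2)/(-2 - 18)) = -1091*(3430 + (16 - 1*324)/(-20)) = -1091*(3430 - (16 - 324)/20) = -1091*(3430 - 1/20*(-308)) = -1091*(3430 + 77/5) = -1091*17227/5 = -18794657/5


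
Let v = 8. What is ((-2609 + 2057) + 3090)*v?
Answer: 20304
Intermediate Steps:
((-2609 + 2057) + 3090)*v = ((-2609 + 2057) + 3090)*8 = (-552 + 3090)*8 = 2538*8 = 20304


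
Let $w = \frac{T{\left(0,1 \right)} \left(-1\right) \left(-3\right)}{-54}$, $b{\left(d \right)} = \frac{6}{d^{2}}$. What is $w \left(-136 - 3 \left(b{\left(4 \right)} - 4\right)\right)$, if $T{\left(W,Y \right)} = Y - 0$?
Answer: $\frac{1001}{144} \approx 6.9514$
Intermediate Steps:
$T{\left(W,Y \right)} = Y$ ($T{\left(W,Y \right)} = Y + 0 = Y$)
$b{\left(d \right)} = \frac{6}{d^{2}}$
$w = - \frac{1}{18}$ ($w = \frac{1 \left(-1\right) \left(-3\right)}{-54} = \left(-1\right) \left(-3\right) \left(- \frac{1}{54}\right) = 3 \left(- \frac{1}{54}\right) = - \frac{1}{18} \approx -0.055556$)
$w \left(-136 - 3 \left(b{\left(4 \right)} - 4\right)\right) = - \frac{-136 - 3 \left(\frac{6}{16} - 4\right)}{18} = - \frac{-136 - 3 \left(6 \cdot \frac{1}{16} - 4\right)}{18} = - \frac{-136 - 3 \left(\frac{3}{8} - 4\right)}{18} = - \frac{-136 - - \frac{87}{8}}{18} = - \frac{-136 + \frac{87}{8}}{18} = \left(- \frac{1}{18}\right) \left(- \frac{1001}{8}\right) = \frac{1001}{144}$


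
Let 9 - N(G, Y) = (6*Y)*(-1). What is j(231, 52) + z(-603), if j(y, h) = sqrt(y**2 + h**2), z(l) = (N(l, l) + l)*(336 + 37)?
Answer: -1571076 + sqrt(56065) ≈ -1.5708e+6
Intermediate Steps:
N(G, Y) = 9 + 6*Y (N(G, Y) = 9 - 6*Y*(-1) = 9 - (-6)*Y = 9 + 6*Y)
z(l) = 3357 + 2611*l (z(l) = ((9 + 6*l) + l)*(336 + 37) = (9 + 7*l)*373 = 3357 + 2611*l)
j(y, h) = sqrt(h**2 + y**2)
j(231, 52) + z(-603) = sqrt(52**2 + 231**2) + (3357 + 2611*(-603)) = sqrt(2704 + 53361) + (3357 - 1574433) = sqrt(56065) - 1571076 = -1571076 + sqrt(56065)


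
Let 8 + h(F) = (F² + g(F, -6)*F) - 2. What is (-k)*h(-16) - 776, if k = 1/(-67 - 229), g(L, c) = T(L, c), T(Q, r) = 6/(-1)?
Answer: -114677/148 ≈ -774.84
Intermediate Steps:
T(Q, r) = -6 (T(Q, r) = 6*(-1) = -6)
g(L, c) = -6
k = -1/296 (k = 1/(-296) = -1/296 ≈ -0.0033784)
h(F) = -10 + F² - 6*F (h(F) = -8 + ((F² - 6*F) - 2) = -8 + (-2 + F² - 6*F) = -10 + F² - 6*F)
(-k)*h(-16) - 776 = (-1*(-1/296))*(-10 + (-16)² - 6*(-16)) - 776 = (-10 + 256 + 96)/296 - 776 = (1/296)*342 - 776 = 171/148 - 776 = -114677/148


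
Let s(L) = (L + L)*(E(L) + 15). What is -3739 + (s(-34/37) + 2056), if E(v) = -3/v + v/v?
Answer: -63581/37 ≈ -1718.4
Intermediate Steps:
E(v) = 1 - 3/v (E(v) = -3/v + 1 = 1 - 3/v)
s(L) = 2*L*(15 + (-3 + L)/L) (s(L) = (L + L)*((-3 + L)/L + 15) = (2*L)*(15 + (-3 + L)/L) = 2*L*(15 + (-3 + L)/L))
-3739 + (s(-34/37) + 2056) = -3739 + ((-6 + 32*(-34/37)) + 2056) = -3739 + ((-6 - 1088/37) + 2056) = -3739 + (-1310/37 + 2056) = -3739 + 74762/37 = -63581/37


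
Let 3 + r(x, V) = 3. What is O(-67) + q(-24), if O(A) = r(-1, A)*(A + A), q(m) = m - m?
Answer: 0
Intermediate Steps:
q(m) = 0
r(x, V) = 0 (r(x, V) = -3 + 3 = 0)
O(A) = 0 (O(A) = 0*(A + A) = 0*(2*A) = 0)
O(-67) + q(-24) = 0 + 0 = 0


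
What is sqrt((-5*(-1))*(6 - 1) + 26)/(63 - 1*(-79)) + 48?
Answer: 48 + sqrt(51)/142 ≈ 48.050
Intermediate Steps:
sqrt((-5*(-1))*(6 - 1) + 26)/(63 - 1*(-79)) + 48 = sqrt(5*5 + 26)/(63 + 79) + 48 = sqrt(25 + 26)/142 + 48 = sqrt(51)*(1/142) + 48 = sqrt(51)/142 + 48 = 48 + sqrt(51)/142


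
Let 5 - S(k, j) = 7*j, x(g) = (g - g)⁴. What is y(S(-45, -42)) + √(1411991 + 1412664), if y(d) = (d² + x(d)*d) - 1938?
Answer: 87463 + √2824655 ≈ 89144.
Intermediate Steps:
x(g) = 0 (x(g) = 0⁴ = 0)
S(k, j) = 5 - 7*j
y(d) = -1938 + d² (y(d) = (d² + 0*d) - 1938 = (d² + 0) - 1938 = d² - 1938 = -1938 + d²)
y(S(-45, -42)) + √(1411991 + 1412664) = (-1938 + (5 - 7*(-42))²) + √(1411991 + 1412664) = (-1938 + (5 + 294)²) + √2824655 = (-1938 + 299²) + √2824655 = (-1938 + 89401) + √2824655 = 87463 + √2824655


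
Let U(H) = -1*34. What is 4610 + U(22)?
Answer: 4576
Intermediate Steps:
U(H) = -34
4610 + U(22) = 4610 - 34 = 4576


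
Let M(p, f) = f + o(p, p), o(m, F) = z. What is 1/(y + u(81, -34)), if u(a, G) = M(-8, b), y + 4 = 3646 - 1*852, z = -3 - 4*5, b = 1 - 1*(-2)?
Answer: 1/2770 ≈ 0.00036101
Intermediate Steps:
b = 3 (b = 1 + 2 = 3)
z = -23 (z = -3 - 20 = -23)
o(m, F) = -23
y = 2790 (y = -4 + (3646 - 1*852) = -4 + (3646 - 852) = -4 + 2794 = 2790)
M(p, f) = -23 + f (M(p, f) = f - 23 = -23 + f)
u(a, G) = -20 (u(a, G) = -23 + 3 = -20)
1/(y + u(81, -34)) = 1/(2790 - 20) = 1/2770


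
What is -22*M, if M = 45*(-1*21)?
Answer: 20790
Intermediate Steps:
M = -945 (M = 45*(-21) = -945)
-22*M = -22*(-945) = 20790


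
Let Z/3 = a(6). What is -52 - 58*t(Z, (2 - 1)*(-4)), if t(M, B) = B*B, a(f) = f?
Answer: -980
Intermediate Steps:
Z = 18 (Z = 3*6 = 18)
t(M, B) = B²
-52 - 58*t(Z, (2 - 1)*(-4)) = -52 - 58*16*(2 - 1)² = -52 - 58*(1*(-4))² = -52 - 58*(-4)² = -52 - 58*16 = -52 - 928 = -980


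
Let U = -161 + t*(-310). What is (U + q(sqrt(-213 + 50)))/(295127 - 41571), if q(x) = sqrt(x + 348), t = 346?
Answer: -107421/253556 + sqrt(348 + I*sqrt(163))/253556 ≈ -0.42358 + 1.3494e-6*I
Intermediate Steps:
U = -107421 (U = -161 + 346*(-310) = -161 - 107260 = -107421)
q(x) = sqrt(348 + x)
(U + q(sqrt(-213 + 50)))/(295127 - 41571) = (-107421 + sqrt(348 + sqrt(-213 + 50)))/(295127 - 41571) = (-107421 + sqrt(348 + sqrt(-163)))/253556 = (-107421 + sqrt(348 + I*sqrt(163)))*(1/253556) = -107421/253556 + sqrt(348 + I*sqrt(163))/253556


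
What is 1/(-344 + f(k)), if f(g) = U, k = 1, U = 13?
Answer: -1/331 ≈ -0.0030211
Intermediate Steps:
f(g) = 13
1/(-344 + f(k)) = 1/(-344 + 13) = 1/(-331) = -1/331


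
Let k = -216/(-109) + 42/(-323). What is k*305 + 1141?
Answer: 60054137/35207 ≈ 1705.7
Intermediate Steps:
k = 65190/35207 (k = -216*(-1/109) + 42*(-1/323) = 216/109 - 42/323 = 65190/35207 ≈ 1.8516)
k*305 + 1141 = (65190/35207)*305 + 1141 = 19882950/35207 + 1141 = 60054137/35207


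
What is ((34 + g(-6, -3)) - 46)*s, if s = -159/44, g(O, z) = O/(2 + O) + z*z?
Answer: 477/88 ≈ 5.4205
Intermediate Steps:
g(O, z) = z² + O/(2 + O) (g(O, z) = O/(2 + O) + z² = z² + O/(2 + O))
s = -159/44 (s = -159*1/44 = -159/44 ≈ -3.6136)
((34 + g(-6, -3)) - 46)*s = ((34 + (-6 + 2*(-3)² - 6*(-3)²)/(2 - 6)) - 46)*(-159/44) = ((34 + (-6 + 2*9 - 6*9)/(-4)) - 46)*(-159/44) = ((34 - (-6 + 18 - 54)/4) - 46)*(-159/44) = ((34 - ¼*(-42)) - 46)*(-159/44) = ((34 + 21/2) - 46)*(-159/44) = (89/2 - 46)*(-159/44) = -3/2*(-159/44) = 477/88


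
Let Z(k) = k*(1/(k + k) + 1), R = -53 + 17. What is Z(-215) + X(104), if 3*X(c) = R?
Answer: -453/2 ≈ -226.50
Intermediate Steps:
R = -36
Z(k) = k*(1 + 1/(2*k)) (Z(k) = k*(1/(2*k) + 1) = k*(1 + 1/(2*k)))
X(c) = -12 (X(c) = (⅓)*(-36) = -12)
Z(-215) + X(104) = (½ - 215) - 12 = -429/2 - 12 = -453/2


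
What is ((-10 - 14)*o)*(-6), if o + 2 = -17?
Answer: -2736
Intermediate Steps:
o = -19 (o = -2 - 17 = -19)
((-10 - 14)*o)*(-6) = ((-10 - 14)*(-19))*(-6) = -24*(-19)*(-6) = 456*(-6) = -2736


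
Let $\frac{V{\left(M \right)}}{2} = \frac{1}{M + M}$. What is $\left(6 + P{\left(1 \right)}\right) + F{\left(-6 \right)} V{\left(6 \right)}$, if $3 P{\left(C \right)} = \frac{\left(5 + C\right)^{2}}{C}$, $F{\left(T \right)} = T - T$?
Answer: $18$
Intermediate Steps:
$F{\left(T \right)} = 0$
$P{\left(C \right)} = \frac{\left(5 + C\right)^{2}}{3 C}$ ($P{\left(C \right)} = \frac{\left(5 + C\right)^{2} \frac{1}{C}}{3} = \frac{\frac{1}{C} \left(5 + C\right)^{2}}{3} = \frac{\left(5 + C\right)^{2}}{3 C}$)
$V{\left(M \right)} = \frac{1}{M}$ ($V{\left(M \right)} = \frac{2}{M + M} = \frac{2}{2 M} = 2 \frac{1}{2 M} = \frac{1}{M}$)
$\left(6 + P{\left(1 \right)}\right) + F{\left(-6 \right)} V{\left(6 \right)} = \left(6 + \frac{\left(5 + 1\right)^{2}}{3 \cdot 1}\right) + \frac{0}{6} = \left(6 + \frac{1}{3} \cdot 1 \cdot 6^{2}\right) + 0 \cdot \frac{1}{6} = \left(6 + \frac{1}{3} \cdot 1 \cdot 36\right) + 0 = \left(6 + 12\right) + 0 = 18 + 0 = 18$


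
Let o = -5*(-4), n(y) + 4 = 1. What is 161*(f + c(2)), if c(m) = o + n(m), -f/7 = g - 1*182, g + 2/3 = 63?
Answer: 412804/3 ≈ 1.3760e+5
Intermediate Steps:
g = 187/3 (g = -⅔ + 63 = 187/3 ≈ 62.333)
n(y) = -3 (n(y) = -4 + 1 = -3)
f = 2513/3 (f = -7*(187/3 - 1*182) = -7*(187/3 - 182) = -7*(-359/3) = 2513/3 ≈ 837.67)
o = 20
c(m) = 17 (c(m) = 20 - 3 = 17)
161*(f + c(2)) = 161*(2513/3 + 17) = 161*(2564/3) = 412804/3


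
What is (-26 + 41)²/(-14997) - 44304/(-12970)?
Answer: 110251473/32418515 ≈ 3.4009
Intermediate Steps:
(-26 + 41)²/(-14997) - 44304/(-12970) = 15²*(-1/14997) - 44304*(-1/12970) = 225*(-1/14997) + 22152/6485 = -75/4999 + 22152/6485 = 110251473/32418515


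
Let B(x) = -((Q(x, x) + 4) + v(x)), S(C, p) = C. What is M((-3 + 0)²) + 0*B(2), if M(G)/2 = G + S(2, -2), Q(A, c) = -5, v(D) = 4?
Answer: 22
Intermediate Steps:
M(G) = 4 + 2*G (M(G) = 2*(G + 2) = 2*(2 + G) = 4 + 2*G)
B(x) = -3 (B(x) = -((-5 + 4) + 4) = -(-1 + 4) = -1*3 = -3)
M((-3 + 0)²) + 0*B(2) = (4 + 2*(-3 + 0)²) + 0*(-3) = (4 + 2*(-3)²) + 0 = (4 + 2*9) + 0 = (4 + 18) + 0 = 22 + 0 = 22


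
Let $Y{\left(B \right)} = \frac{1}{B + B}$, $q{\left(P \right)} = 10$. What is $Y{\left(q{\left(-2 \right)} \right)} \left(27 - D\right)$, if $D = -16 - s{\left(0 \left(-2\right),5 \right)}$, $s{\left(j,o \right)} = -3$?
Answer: $2$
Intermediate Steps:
$Y{\left(B \right)} = \frac{1}{2 B}$
$D = -13$ ($D = -16 - -3 = -16 + 3 = -13$)
$Y{\left(q{\left(-2 \right)} \right)} \left(27 - D\right) = \frac{1}{2 \cdot 10} \left(27 - -13\right) = \frac{1}{2} \cdot \frac{1}{10} \left(27 + 13\right) = \frac{1}{20} \cdot 40 = 2$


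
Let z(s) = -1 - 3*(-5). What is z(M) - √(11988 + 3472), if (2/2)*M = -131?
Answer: 14 - 2*√3865 ≈ -110.34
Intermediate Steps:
M = -131
z(s) = 14 (z(s) = -1 + 15 = 14)
z(M) - √(11988 + 3472) = 14 - √(11988 + 3472) = 14 - √15460 = 14 - 2*√3865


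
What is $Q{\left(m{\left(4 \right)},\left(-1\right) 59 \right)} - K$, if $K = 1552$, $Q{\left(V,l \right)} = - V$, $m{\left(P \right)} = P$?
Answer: $-1556$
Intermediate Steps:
$Q{\left(m{\left(4 \right)},\left(-1\right) 59 \right)} - K = \left(-1\right) 4 - 1552 = -4 - 1552 = -1556$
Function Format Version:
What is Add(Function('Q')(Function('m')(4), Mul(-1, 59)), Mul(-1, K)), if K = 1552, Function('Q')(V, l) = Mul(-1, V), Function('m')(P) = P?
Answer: -1556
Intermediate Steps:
Add(Function('Q')(Function('m')(4), Mul(-1, 59)), Mul(-1, K)) = Add(Mul(-1, 4), Mul(-1, 1552)) = Add(-4, -1552) = -1556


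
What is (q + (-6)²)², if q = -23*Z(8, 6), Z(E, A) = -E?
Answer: 48400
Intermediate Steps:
q = 184 (q = -(-23)*8 = -23*(-8) = 184)
(q + (-6)²)² = (184 + (-6)²)² = (184 + 36)² = 220² = 48400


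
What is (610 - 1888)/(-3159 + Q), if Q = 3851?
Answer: -639/346 ≈ -1.8468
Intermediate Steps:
(610 - 1888)/(-3159 + Q) = (610 - 1888)/(-3159 + 3851) = -1278/692 = -1278*1/692 = -639/346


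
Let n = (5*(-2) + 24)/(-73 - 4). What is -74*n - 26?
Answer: -138/11 ≈ -12.545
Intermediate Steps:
n = -2/11 (n = (-10 + 24)/(-77) = 14*(-1/77) = -2/11 ≈ -0.18182)
-74*n - 26 = -74*(-2/11) - 26 = 148/11 - 26 = -138/11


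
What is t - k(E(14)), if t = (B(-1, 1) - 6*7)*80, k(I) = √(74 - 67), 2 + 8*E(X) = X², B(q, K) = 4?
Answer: -3040 - √7 ≈ -3042.6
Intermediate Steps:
E(X) = -¼ + X²/8
k(I) = √7
t = -3040 (t = (4 - 6*7)*80 = (4 - 42)*80 = -38*80 = -3040)
t - k(E(14)) = -3040 - √7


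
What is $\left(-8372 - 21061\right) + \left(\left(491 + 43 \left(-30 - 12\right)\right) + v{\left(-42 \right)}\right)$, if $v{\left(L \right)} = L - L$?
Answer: $-30748$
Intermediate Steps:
$v{\left(L \right)} = 0$
$\left(-8372 - 21061\right) + \left(\left(491 + 43 \left(-30 - 12\right)\right) + v{\left(-42 \right)}\right) = \left(-8372 - 21061\right) + \left(\left(491 + 43 \left(-30 - 12\right)\right) + 0\right) = -29433 + \left(\left(491 + 43 \left(-42\right)\right) + 0\right) = -29433 + \left(\left(491 - 1806\right) + 0\right) = -29433 + \left(-1315 + 0\right) = -29433 - 1315 = -30748$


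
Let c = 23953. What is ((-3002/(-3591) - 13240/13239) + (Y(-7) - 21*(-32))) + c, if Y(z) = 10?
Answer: 6848952443/278019 ≈ 24635.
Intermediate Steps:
((-3002/(-3591) - 13240/13239) + (Y(-7) - 21*(-32))) + c = ((-3002/(-3591) - 13240/13239) + (10 - 21*(-32))) + 23953 = ((-3002*(-1/3591) - 13240*1/13239) + (10 + 672)) + 23953 = ((158/189 - 13240/13239) + 682) + 23953 = (-45622/278019 + 682) + 23953 = 189563336/278019 + 23953 = 6848952443/278019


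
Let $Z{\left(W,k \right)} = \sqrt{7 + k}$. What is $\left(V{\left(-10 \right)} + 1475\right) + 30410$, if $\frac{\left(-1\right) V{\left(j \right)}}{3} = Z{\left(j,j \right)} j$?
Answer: $31885 + 30 i \sqrt{3} \approx 31885.0 + 51.962 i$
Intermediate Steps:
$V{\left(j \right)} = - 3 j \sqrt{7 + j}$ ($V{\left(j \right)} = - 3 \sqrt{7 + j} j = - 3 j \sqrt{7 + j}$)
$\left(V{\left(-10 \right)} + 1475\right) + 30410 = \left(\left(-3\right) \left(-10\right) \sqrt{7 - 10} + 1475\right) + 30410 = \left(\left(-3\right) \left(-10\right) \sqrt{-3} + 1475\right) + 30410 = \left(\left(-3\right) \left(-10\right) i \sqrt{3} + 1475\right) + 30410 = \left(30 i \sqrt{3} + 1475\right) + 30410 = \left(1475 + 30 i \sqrt{3}\right) + 30410 = 31885 + 30 i \sqrt{3}$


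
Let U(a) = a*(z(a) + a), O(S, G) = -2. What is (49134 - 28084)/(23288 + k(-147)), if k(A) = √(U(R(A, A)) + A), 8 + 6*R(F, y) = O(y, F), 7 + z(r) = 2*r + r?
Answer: 2205955800/2440489807 - 31575*I*√1118/2440489807 ≈ 0.9039 - 0.0004326*I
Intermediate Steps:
z(r) = -7 + 3*r (z(r) = -7 + (2*r + r) = -7 + 3*r)
R(F, y) = -5/3 (R(F, y) = -4/3 + (⅙)*(-2) = -4/3 - ⅓ = -5/3)
U(a) = a*(-7 + 4*a) (U(a) = a*((-7 + 3*a) + a) = a*(-7 + 4*a))
k(A) = √(205/9 + A) (k(A) = √(-5*(-7 + 4*(-5/3))/3 + A) = √(-5*(-7 - 20/3)/3 + A) = √(-5/3*(-41/3) + A) = √(205/9 + A))
(49134 - 28084)/(23288 + k(-147)) = (49134 - 28084)/(23288 + √(205 + 9*(-147))/3) = 21050/(23288 + √(205 - 1323)/3) = 21050/(23288 + √(-1118)/3) = 21050/(23288 + (I*√1118)/3) = 21050/(23288 + I*√1118/3)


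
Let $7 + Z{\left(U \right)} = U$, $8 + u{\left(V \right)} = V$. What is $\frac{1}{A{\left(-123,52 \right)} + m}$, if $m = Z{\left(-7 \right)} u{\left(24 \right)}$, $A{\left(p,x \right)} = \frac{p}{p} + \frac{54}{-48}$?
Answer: $- \frac{8}{1793} \approx -0.0044618$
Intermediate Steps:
$u{\left(V \right)} = -8 + V$
$Z{\left(U \right)} = -7 + U$
$A{\left(p,x \right)} = - \frac{1}{8}$ ($A{\left(p,x \right)} = 1 + 54 \left(- \frac{1}{48}\right) = 1 - \frac{9}{8} = - \frac{1}{8}$)
$m = -224$ ($m = \left(-7 - 7\right) \left(-8 + 24\right) = \left(-14\right) 16 = -224$)
$\frac{1}{A{\left(-123,52 \right)} + m} = \frac{1}{- \frac{1}{8} - 224} = \frac{1}{- \frac{1793}{8}} = - \frac{8}{1793}$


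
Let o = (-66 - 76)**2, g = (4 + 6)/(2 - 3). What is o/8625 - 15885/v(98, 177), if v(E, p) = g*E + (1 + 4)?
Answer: 2088907/112125 ≈ 18.630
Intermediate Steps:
g = -10 (g = 10/(-1) = 10*(-1) = -10)
v(E, p) = 5 - 10*E (v(E, p) = -10*E + (1 + 4) = -10*E + 5 = 5 - 10*E)
o = 20164 (o = (-142)**2 = 20164)
o/8625 - 15885/v(98, 177) = 20164/8625 - 15885/(5 - 10*98) = 20164*(1/8625) - 15885/(5 - 980) = 20164/8625 - 15885/(-975) = 20164/8625 - 15885*(-1/975) = 20164/8625 + 1059/65 = 2088907/112125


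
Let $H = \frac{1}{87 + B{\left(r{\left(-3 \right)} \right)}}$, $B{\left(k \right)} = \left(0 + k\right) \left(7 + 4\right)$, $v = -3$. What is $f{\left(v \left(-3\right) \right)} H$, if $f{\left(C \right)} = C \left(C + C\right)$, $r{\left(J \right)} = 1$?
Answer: $\frac{81}{49} \approx 1.6531$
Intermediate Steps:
$B{\left(k \right)} = 11 k$ ($B{\left(k \right)} = k 11 = 11 k$)
$H = \frac{1}{98}$ ($H = \frac{1}{87 + 11 \cdot 1} = \frac{1}{87 + 11} = \frac{1}{98} \approx 0.010204$)
$f{\left(C \right)} = 2 C^{2}$ ($f{\left(C \right)} = C 2 C = 2 C^{2}$)
$f{\left(v \left(-3\right) \right)} H = 2 \left(\left(-3\right) \left(-3\right)\right)^{2} \cdot \frac{1}{98} = 2 \cdot 9^{2} \cdot \frac{1}{98} = 2 \cdot 81 \cdot \frac{1}{98} = 162 \cdot \frac{1}{98} = \frac{81}{49}$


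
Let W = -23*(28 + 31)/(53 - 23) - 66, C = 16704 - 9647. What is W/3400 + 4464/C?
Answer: 431778791/719814000 ≈ 0.59985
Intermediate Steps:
C = 7057
W = -3337/30 (W = -1357/30 - 66 = -3337/30 ≈ -111.23)
W/3400 + 4464/C = -3337/30/3400 + 4464/7057 = -3337/30*1/3400 + 4464*(1/7057) = -3337/102000 + 4464/7057 = 431778791/719814000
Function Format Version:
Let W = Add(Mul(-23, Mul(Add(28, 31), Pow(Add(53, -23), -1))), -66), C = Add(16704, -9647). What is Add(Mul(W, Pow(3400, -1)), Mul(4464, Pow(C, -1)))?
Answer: Rational(431778791, 719814000) ≈ 0.59985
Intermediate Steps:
C = 7057
W = Rational(-3337, 30) (W = Add(Mul(-23, Mul(59, Pow(30, -1))), -66) = Add(Mul(-23, Mul(59, Rational(1, 30))), -66) = Add(Mul(-23, Rational(59, 30)), -66) = Add(Rational(-1357, 30), -66) = Rational(-3337, 30) ≈ -111.23)
Add(Mul(W, Pow(3400, -1)), Mul(4464, Pow(C, -1))) = Add(Mul(Rational(-3337, 30), Pow(3400, -1)), Mul(4464, Pow(7057, -1))) = Add(Mul(Rational(-3337, 30), Rational(1, 3400)), Mul(4464, Rational(1, 7057))) = Add(Rational(-3337, 102000), Rational(4464, 7057)) = Rational(431778791, 719814000)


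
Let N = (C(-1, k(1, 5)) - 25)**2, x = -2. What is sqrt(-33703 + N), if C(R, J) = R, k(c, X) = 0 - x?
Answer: I*sqrt(33027) ≈ 181.73*I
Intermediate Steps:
k(c, X) = 2 (k(c, X) = 0 - 1*(-2) = 0 + 2 = 2)
N = 676 (N = (-1 - 25)**2 = (-26)**2 = 676)
sqrt(-33703 + N) = sqrt(-33703 + 676) = sqrt(-33027) = I*sqrt(33027)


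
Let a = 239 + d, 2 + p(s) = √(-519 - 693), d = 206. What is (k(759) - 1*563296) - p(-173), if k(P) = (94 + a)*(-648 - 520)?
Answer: -1192846 - 2*I*√303 ≈ -1.1928e+6 - 34.814*I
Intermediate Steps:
p(s) = -2 + 2*I*√303 (p(s) = -2 + √(-519 - 693) = -2 + √(-1212) = -2 + 2*I*√303)
a = 445 (a = 239 + 206 = 445)
k(P) = -629552 (k(P) = (94 + 445)*(-648 - 520) = 539*(-1168) = -629552)
(k(759) - 1*563296) - p(-173) = (-629552 - 1*563296) - (-2 + 2*I*√303) = (-629552 - 563296) + (2 - 2*I*√303) = -1192848 + (2 - 2*I*√303) = -1192846 - 2*I*√303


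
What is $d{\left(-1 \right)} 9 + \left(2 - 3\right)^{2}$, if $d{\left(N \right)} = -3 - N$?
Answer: $-17$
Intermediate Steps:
$d{\left(-1 \right)} 9 + \left(2 - 3\right)^{2} = \left(-3 - -1\right) 9 + \left(2 - 3\right)^{2} = \left(-3 + 1\right) 9 + \left(-1\right)^{2} = \left(-2\right) 9 + 1 = -18 + 1 = -17$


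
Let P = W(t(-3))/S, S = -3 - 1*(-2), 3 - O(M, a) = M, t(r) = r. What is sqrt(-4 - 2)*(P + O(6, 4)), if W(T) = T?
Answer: 0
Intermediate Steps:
O(M, a) = 3 - M
S = -1 (S = -3 + 2 = -1)
P = 3 (P = -3/(-1) = -3*(-1) = 3)
sqrt(-4 - 2)*(P + O(6, 4)) = sqrt(-4 - 2)*(3 + (3 - 1*6)) = sqrt(-6)*(3 + (3 - 6)) = (I*sqrt(6))*(3 - 3) = (I*sqrt(6))*0 = 0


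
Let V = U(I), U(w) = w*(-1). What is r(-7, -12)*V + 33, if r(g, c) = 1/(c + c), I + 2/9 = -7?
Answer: 7063/216 ≈ 32.699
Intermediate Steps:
I = -65/9 (I = -2/9 - 7 = -65/9 ≈ -7.2222)
r(g, c) = 1/(2*c)
U(w) = -w
V = 65/9 (V = -1*(-65/9) = 65/9 ≈ 7.2222)
r(-7, -12)*V + 33 = ((½)/(-12))*(65/9) + 33 = ((½)*(-1/12))*(65/9) + 33 = -1/24*65/9 + 33 = -65/216 + 33 = 7063/216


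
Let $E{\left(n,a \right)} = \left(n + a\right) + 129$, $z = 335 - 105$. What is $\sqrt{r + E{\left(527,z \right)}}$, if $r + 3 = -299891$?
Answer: $64 i \sqrt{73} \approx 546.82 i$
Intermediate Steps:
$z = 230$ ($z = 335 - 105 = 230$)
$r = -299894$ ($r = -3 - 299891 = -299894$)
$E{\left(n,a \right)} = 129 + a + n$ ($E{\left(n,a \right)} = \left(a + n\right) + 129 = 129 + a + n$)
$\sqrt{r + E{\left(527,z \right)}} = \sqrt{-299894 + \left(129 + 230 + 527\right)} = \sqrt{-299894 + 886} = \sqrt{-299008} = 64 i \sqrt{73}$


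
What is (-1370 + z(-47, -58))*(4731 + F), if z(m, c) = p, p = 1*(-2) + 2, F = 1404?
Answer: -8404950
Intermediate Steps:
p = 0 (p = -2 + 2 = 0)
z(m, c) = 0
(-1370 + z(-47, -58))*(4731 + F) = (-1370 + 0)*(4731 + 1404) = -1370*6135 = -8404950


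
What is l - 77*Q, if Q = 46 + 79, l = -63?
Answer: -9688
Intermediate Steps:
Q = 125
l - 77*Q = -63 - 77*125 = -63 - 9625 = -9688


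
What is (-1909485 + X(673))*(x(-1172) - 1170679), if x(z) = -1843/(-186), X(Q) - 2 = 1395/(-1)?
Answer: 208041540518989/93 ≈ 2.2370e+12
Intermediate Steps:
X(Q) = -1393 (X(Q) = 2 + 1395/(-1) = 2 + 1395*(-1) = 2 - 1395 = -1393)
x(z) = 1843/186 (x(z) = -1843*(-1/186) = 1843/186)
(-1909485 + X(673))*(x(-1172) - 1170679) = (-1909485 - 1393)*(1843/186 - 1170679) = -1910878*(-217744451/186) = 208041540518989/93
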